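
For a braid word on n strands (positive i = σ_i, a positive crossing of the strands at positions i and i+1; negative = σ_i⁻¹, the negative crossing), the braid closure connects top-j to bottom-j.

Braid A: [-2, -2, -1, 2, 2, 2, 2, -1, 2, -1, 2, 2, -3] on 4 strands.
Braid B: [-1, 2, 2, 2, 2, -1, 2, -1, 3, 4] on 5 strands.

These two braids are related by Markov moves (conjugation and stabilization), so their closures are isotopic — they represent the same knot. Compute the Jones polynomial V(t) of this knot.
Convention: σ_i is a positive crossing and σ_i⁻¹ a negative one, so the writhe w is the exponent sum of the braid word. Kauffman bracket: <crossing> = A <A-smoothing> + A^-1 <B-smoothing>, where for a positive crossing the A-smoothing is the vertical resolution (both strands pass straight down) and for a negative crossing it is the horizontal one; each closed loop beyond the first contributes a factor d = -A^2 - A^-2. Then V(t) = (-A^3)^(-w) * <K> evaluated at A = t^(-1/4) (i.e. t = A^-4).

Markov-equivalent braids have isotopic closures, hence identical knot invariants. Strip the Markov moves from each word to reach a common short braid β, then compute V(t) once on β.
Braid A: s2^-1 s2^-1 s1^-1 s2 s2 s2 s2 s1^-1 s2 s1^-1 s2 s2 s3^-1 on 4 strands reduces by inverse Markov moves (closure unchanged at each step):
  Destabilize: the word has the form β·s3^-1 where s3^-1 occurs only as the final letter (β ∈ B_3); drop it and the last strand → 3 strands.
  Deconjugate: the word is γ·β·γ⁻¹ with γ = s2^-1 s2^-1 (prefix) and γ⁻¹ = s2 s2 (suffix); strip both.
Reduced to β = s1^-1 s2 s2 s2 s2 s1^-1 s2 s1^-1 on 3 strands, 8 crossings.
Braid B: s1^-1 s2 s2 s2 s2 s1^-1 s2 s1^-1 s3 s4 on 5 strands reduces by inverse Markov moves (closure unchanged at each step):
  Destabilize: the word has the form β·s4 where s4 occurs only as the final letter (β ∈ B_4); drop it and the last strand → 4 strands.
  Destabilize: the word has the form β·s3 where s3 occurs only as the final letter (β ∈ B_3); drop it and the last strand → 3 strands.
Reduced to β = s1^-1 s2 s2 s2 s2 s1^-1 s2 s1^-1 on 3 strands, 8 crossings.
Both give the same β = s1^-1 s2 s2 s2 s2 s1^-1 s2 s1^-1 on 3 strands, so one state sum suffices:
Braid: s1^-1 s2 s2 s2 s2 s1^-1 s2 s1^-1 on 3 strands, 8 crossings.
Writhe w = (#positive) - (#negative) = 5 - 3 = 2.
State-sum expansion of <K>. There are 2^8 = 256 states.
For each crossing: s=0 is the vertical smoothing, s=1 horizontal. Crossing k contributes A^(sign_k * (1 - 2*s_k)); loop factor d = -A^2 - A^-2.
Tabulate the states by total A-exponent and number of loops L (A-exp: L × count):
  A^8: L=4 ×1
  A^6: L=3 ×8
  A^4: L=2 ×22, L=4 ×6
  A^2: L=1 ×23, L=3 ×29, L=5 ×4
  A^0: L=2 ×47, L=4 ×22, L=6 ×1
  A^-2: L=3 ×48, L=5 ×8
  A^-4: L=4 ×27, L=6 ×1
  A^-6: L=5 ×8
  A^-8: L=6 ×1
Each group contributes A^e * Σ count * d^(L-1):
Powers of d = -A^2 - A^-2: d^2 = A^4 + 2 + A^-4; d^3 = -A^6 - 3*A^2 - 3*A^-2 - A^-6; d^4 = A^8 + 4*A^4 + 6 + 4*A^-4 + A^-8; d^5 = -A^10 - 5*A^6 - 10*A^2 - 10*A^-2 - 5*A^-6 - A^-10.
  A^8 * (d^3) = -A^14 - 3*A^10 - 3*A^6 - A^2
  A^6 * (8*d^2) = 8*A^10 + 16*A^6 + 8*A^2
  A^4 * (22*d + 6*d^3) = -6*A^10 - 40*A^6 - 40*A^2 - 6*A^-2
  A^2 * (23 + 29*d^2 + 4*d^4) = 4*A^10 + 45*A^6 + 105*A^2 + 45*A^-2 + 4*A^-6
  A^0 * (47*d + 22*d^3 + d^5) = -A^10 - 27*A^6 - 123*A^2 - 123*A^-2 - 27*A^-6 - A^-10
  A^-2 * (48*d^2 + 8*d^4) = 8*A^6 + 80*A^2 + 144*A^-2 + 80*A^-6 + 8*A^-10
  A^-4 * (27*d^3 + d^5) = -A^6 - 32*A^2 - 91*A^-2 - 91*A^-6 - 32*A^-10 - A^-14
  A^-6 * (8*d^4) = 8*A^2 + 32*A^-2 + 48*A^-6 + 32*A^-10 + 8*A^-14
  A^-8 * (d^5) = -A^2 - 5*A^-2 - 10*A^-6 - 10*A^-10 - 5*A^-14 - A^-18
Summing the groups: <K> = -A^14 + 2*A^10 - 2*A^6 + 4*A^2 - 4*A^-2 + 4*A^-6 - 3*A^-10 + 2*A^-14 - A^-18
Normalise by the writhe: (-A^3)^(-w) = (-A^3)^(-2) = A^-6, so f(A) = A^-6 * <K> = -A^8 + 2*A^4 - 2 + 4*A^-4 - 4*A^-8 + 4*A^-12 - 3*A^-16 + 2*A^-20 - A^-24.
Substitute A = t^(-1/4), i.e. A^e → t^(-e/4): V(t) = -t^6 + 2*t^5 - 3*t^4 + 4*t^3 - 4*t^2 + 4*t - 2 + 2*t^-1 - t^-2

Answer: -t^6 + 2*t^5 - 3*t^4 + 4*t^3 - 4*t^2 + 4*t - 2 + 2*t^-1 - t^-2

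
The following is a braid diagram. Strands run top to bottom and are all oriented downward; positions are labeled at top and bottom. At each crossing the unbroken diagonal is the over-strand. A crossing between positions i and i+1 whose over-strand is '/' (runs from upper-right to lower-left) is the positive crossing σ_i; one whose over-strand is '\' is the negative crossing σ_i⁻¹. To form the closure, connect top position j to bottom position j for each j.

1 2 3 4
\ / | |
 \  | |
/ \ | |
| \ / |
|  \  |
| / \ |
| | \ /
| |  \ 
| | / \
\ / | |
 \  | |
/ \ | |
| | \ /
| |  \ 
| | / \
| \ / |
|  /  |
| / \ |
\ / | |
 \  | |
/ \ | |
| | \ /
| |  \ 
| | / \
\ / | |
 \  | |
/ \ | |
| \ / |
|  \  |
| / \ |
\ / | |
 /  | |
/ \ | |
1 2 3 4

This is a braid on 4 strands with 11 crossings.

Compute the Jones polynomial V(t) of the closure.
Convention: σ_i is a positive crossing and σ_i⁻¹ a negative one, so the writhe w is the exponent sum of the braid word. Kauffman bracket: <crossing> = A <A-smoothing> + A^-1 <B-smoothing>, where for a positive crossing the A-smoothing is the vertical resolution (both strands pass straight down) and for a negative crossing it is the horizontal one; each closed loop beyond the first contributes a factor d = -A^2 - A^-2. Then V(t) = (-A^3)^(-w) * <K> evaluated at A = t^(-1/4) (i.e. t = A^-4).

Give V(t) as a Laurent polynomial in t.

t^-2 - 2*t^-3 + 5*t^-4 - 5*t^-5 + 6*t^-6 - 6*t^-7 + 4*t^-8 - 3*t^-9 + t^-10

Derivation:
Reading the diagram top to bottom ('/'-over between positions i,i+1 = s_i, '\'-over = s_i^-1): braid word = s1^-1 s2^-1 s3^-1 s1^-1 s3^-1 s2 s1^-1 s3^-1 s1^-1 s2^-1 s1.
The presented braid s1^-1 s2^-1 s3^-1 s1^-1 s3^-1 s2 s1^-1 s3^-1 s1^-1 s2^-1 s1 on 4 strands reduces by inverse Markov moves (closure unchanged at each step):
  Deconjugate: the word is γ·β·γ⁻¹ with γ = s1^-1 (prefix) and γ⁻¹ = s1 (suffix); strip both.
Reduced to β = s2^-1 s3^-1 s1^-1 s3^-1 s2 s1^-1 s3^-1 s1^-1 s2^-1 on 4 strands, 9 crossings.
Compute on β:
Braid: s2^-1 s3^-1 s1^-1 s3^-1 s2 s1^-1 s3^-1 s1^-1 s2^-1 on 4 strands, 9 crossings.
Writhe w = (#positive) - (#negative) = 1 - 8 = -7.
State-sum expansion of <K>. There are 2^9 = 512 states.
For each crossing: s=0 is the vertical smoothing, s=1 horizontal. Crossing k contributes A^(sign_k * (1 - 2*s_k)); loop factor d = -A^2 - A^-2.
Tabulate the states by total A-exponent and number of loops L (A-exp: L × count):
  A^9: L=6 ×1
  A^7: L=5 ×9
  A^5: L=4 ×35, L=6 ×1
  A^3: L=3 ×74, L=5 ×10
  A^1: L=2 ×85, L=4 ×41
  A^-1: L=1 ×42, L=3 ×80, L=5 ×4
  A^-3: L=2 ×65, L=4 ×19
  A^-5: L=1 ×9, L=3 ×26, L=5 ×1
  A^-7: L=2 ×6, L=4 ×3
  A^-9: L=3 ×1
Each group contributes A^e * Σ count * d^(L-1):
Powers of d = -A^2 - A^-2: d^2 = A^4 + 2 + A^-4; d^3 = -A^6 - 3*A^2 - 3*A^-2 - A^-6; d^4 = A^8 + 4*A^4 + 6 + 4*A^-4 + A^-8; d^5 = -A^10 - 5*A^6 - 10*A^2 - 10*A^-2 - 5*A^-6 - A^-10.
  A^9 * (d^5) = -A^19 - 5*A^15 - 10*A^11 - 10*A^7 - 5*A^3 - A^-1
  A^7 * (9*d^4) = 9*A^15 + 36*A^11 + 54*A^7 + 36*A^3 + 9*A^-1
  A^5 * (35*d^3 + d^5) = -A^15 - 40*A^11 - 115*A^7 - 115*A^3 - 40*A^-1 - A^-5
  A^3 * (74*d^2 + 10*d^4) = 10*A^11 + 114*A^7 + 208*A^3 + 114*A^-1 + 10*A^-5
  A^1 * (85*d + 41*d^3) = -41*A^7 - 208*A^3 - 208*A^-1 - 41*A^-5
  A^-1 * (42 + 80*d^2 + 4*d^4) = 4*A^7 + 96*A^3 + 226*A^-1 + 96*A^-5 + 4*A^-9
  A^-3 * (65*d + 19*d^3) = -19*A^3 - 122*A^-1 - 122*A^-5 - 19*A^-9
  A^-5 * (9 + 26*d^2 + d^4) = A^3 + 30*A^-1 + 67*A^-5 + 30*A^-9 + A^-13
  A^-7 * (6*d + 3*d^3) = -3*A^-1 - 15*A^-5 - 15*A^-9 - 3*A^-13
  A^-9 * (d^2) = A^-5 + 2*A^-9 + A^-13
Summing the groups: <K> = -A^19 + 3*A^15 - 4*A^11 + 6*A^7 - 6*A^3 + 5*A^-1 - 5*A^-5 + 2*A^-9 - A^-13
Normalise by the writhe: (-A^3)^(-w) = (-A^3)^(7) = -A^21, so f(A) = -A^21 * <K> = A^40 - 3*A^36 + 4*A^32 - 6*A^28 + 6*A^24 - 5*A^20 + 5*A^16 - 2*A^12 + A^8.
Substitute A = t^(-1/4), i.e. A^e → t^(-e/4): V(t) = t^-2 - 2*t^-3 + 5*t^-4 - 5*t^-5 + 6*t^-6 - 6*t^-7 + 4*t^-8 - 3*t^-9 + t^-10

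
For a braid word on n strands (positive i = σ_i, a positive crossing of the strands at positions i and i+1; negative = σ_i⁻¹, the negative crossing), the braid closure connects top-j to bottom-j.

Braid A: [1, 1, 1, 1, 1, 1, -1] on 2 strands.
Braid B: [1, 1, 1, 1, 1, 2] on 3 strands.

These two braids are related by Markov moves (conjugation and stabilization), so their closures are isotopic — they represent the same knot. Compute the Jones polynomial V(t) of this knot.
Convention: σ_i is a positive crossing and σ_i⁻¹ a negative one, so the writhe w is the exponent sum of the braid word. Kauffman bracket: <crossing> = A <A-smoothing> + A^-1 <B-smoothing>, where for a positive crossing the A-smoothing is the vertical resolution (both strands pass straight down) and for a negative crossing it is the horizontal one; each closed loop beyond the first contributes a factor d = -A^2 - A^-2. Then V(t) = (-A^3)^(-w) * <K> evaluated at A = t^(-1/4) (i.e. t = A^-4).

-t^7 + t^6 - t^5 + t^4 + t^2

Derivation:
Markov-equivalent braids have isotopic closures, hence identical knot invariants. Strip the Markov moves from each word to reach a common short braid β, then compute V(t) once on β.
Braid A: s1 s1 s1 s1 s1 s1 s1^-1 on 2 strands reduces by inverse Markov moves (closure unchanged at each step):
  Deconjugate: the word is γ·β·γ⁻¹ with γ = s1 (prefix) and γ⁻¹ = s1^-1 (suffix); strip both.
Reduced to β = s1 s1 s1 s1 s1 on 2 strands, 5 crossings.
Braid B: s1 s1 s1 s1 s1 s2 on 3 strands reduces by inverse Markov moves (closure unchanged at each step):
  Destabilize: the word has the form β·s2 where s2 occurs only as the final letter (β ∈ B_2); drop it and the last strand → 2 strands.
Reduced to β = s1 s1 s1 s1 s1 on 2 strands, 5 crossings.
Both give the same β = s1 s1 s1 s1 s1 on 2 strands, so one state sum suffices:
Braid: s1 s1 s1 s1 s1 on 2 strands, 5 crossings.
Writhe w = (#positive) - (#negative) = 5 - 0 = 5.
Computing the Kauffman bracket via state sum. There are 2^5 = 32 states.
Smooth each crossing (0=||, 1=⌣⌢); contribution A^(Σ sign_k(1-2s_k)) * d^(L-1).
  state 00000: A-exp=+5, loops=2, term = A^5 * d^1
  state 00001: A-exp=+3, loops=1, term = A^3 * d^0
  state 00010: A-exp=+3, loops=1, term = A^3 * d^0
  state 00011: A-exp=+1, loops=2, term = A^1 * d^1
  state 00100: A-exp=+3, loops=1, term = A^3 * d^0
  state 00101: A-exp=+1, loops=2, term = A^1 * d^1
  state 00110: A-exp=+1, loops=2, term = A^1 * d^1
  state 00111: A-exp=-1, loops=3, term = A^-1 * d^2
  state 01000: A-exp=+3, loops=1, term = A^3 * d^0
  state 01001: A-exp=+1, loops=2, term = A^1 * d^1
  state 01010: A-exp=+1, loops=2, term = A^1 * d^1
  state 01011: A-exp=-1, loops=3, term = A^-1 * d^2
  state 01100: A-exp=+1, loops=2, term = A^1 * d^1
  state 01101: A-exp=-1, loops=3, term = A^-1 * d^2
  state 01110: A-exp=-1, loops=3, term = A^-1 * d^2
  state 01111: A-exp=-3, loops=4, term = A^-3 * d^3
  state 10000: A-exp=+3, loops=1, term = A^3 * d^0
  state 10001: A-exp=+1, loops=2, term = A^1 * d^1
  state 10010: A-exp=+1, loops=2, term = A^1 * d^1
  state 10011: A-exp=-1, loops=3, term = A^-1 * d^2
  state 10100: A-exp=+1, loops=2, term = A^1 * d^1
  state 10101: A-exp=-1, loops=3, term = A^-1 * d^2
  state 10110: A-exp=-1, loops=3, term = A^-1 * d^2
  state 10111: A-exp=-3, loops=4, term = A^-3 * d^3
  state 11000: A-exp=+1, loops=2, term = A^1 * d^1
  state 11001: A-exp=-1, loops=3, term = A^-1 * d^2
  state 11010: A-exp=-1, loops=3, term = A^-1 * d^2
  state 11011: A-exp=-3, loops=4, term = A^-3 * d^3
  state 11100: A-exp=-1, loops=3, term = A^-1 * d^2
  state 11101: A-exp=-3, loops=4, term = A^-3 * d^3
  state 11110: A-exp=-3, loops=4, term = A^-3 * d^3
  state 11111: A-exp=-5, loops=5, term = A^-5 * d^4
Collect the terms by A-exponent (count of states per loop number):
Powers of d = -A^2 - A^-2: d^2 = A^4 + 2 + A^-4; d^3 = -A^6 - 3*A^2 - 3*A^-2 - A^-6; d^4 = A^8 + 4*A^4 + 6 + 4*A^-4 + A^-8.
  A^5 * (d) = -A^7 - A^3
  A^3 * (5) = 5*A^3
  A^1 * (10*d) = -10*A^3 - 10*A^-1
  A^-1 * (10*d^2) = 10*A^3 + 20*A^-1 + 10*A^-5
  A^-3 * (5*d^3) = -5*A^3 - 15*A^-1 - 15*A^-5 - 5*A^-9
  A^-5 * (d^4) = A^3 + 4*A^-1 + 6*A^-5 + 4*A^-9 + A^-13
Summing the groups: <K> = -A^7 - A^-1 + A^-5 - A^-9 + A^-13
Normalise by the writhe: (-A^3)^(-w) = (-A^3)^(-5) = -A^-15, so f(A) = -A^-15 * <K> = A^-8 + A^-16 - A^-20 + A^-24 - A^-28.
Substitute A = t^(-1/4), i.e. A^e → t^(-e/4): V(t) = -t^7 + t^6 - t^5 + t^4 + t^2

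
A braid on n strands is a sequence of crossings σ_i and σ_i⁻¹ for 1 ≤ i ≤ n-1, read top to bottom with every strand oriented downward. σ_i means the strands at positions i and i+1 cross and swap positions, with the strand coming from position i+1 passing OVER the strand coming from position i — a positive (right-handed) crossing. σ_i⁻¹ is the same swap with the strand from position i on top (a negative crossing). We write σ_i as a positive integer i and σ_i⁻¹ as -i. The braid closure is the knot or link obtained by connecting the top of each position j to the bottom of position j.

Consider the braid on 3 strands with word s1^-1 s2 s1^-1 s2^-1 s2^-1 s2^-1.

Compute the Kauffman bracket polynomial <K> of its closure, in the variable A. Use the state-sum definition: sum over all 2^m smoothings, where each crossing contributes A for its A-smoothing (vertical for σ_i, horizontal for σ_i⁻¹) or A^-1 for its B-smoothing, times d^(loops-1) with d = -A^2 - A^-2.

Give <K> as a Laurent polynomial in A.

-A^12 + A^8 - A^4 + 2 - A^-4 + A^-8

Derivation:
Braid: s1^-1 s2 s1^-1 s2^-1 s2^-1 s2^-1 on 3 strands, 6 crossings.
Writhe w = (#positive) - (#negative) = 1 - 5 = -4.
State-sum expansion of <K>. There are 2^6 = 64 states.
For each crossing: s=0 is the vertical smoothing, s=1 horizontal. Crossing k contributes A^(sign_k * (1 - 2*s_k)); loop factor d = -A^2 - A^-2.
Tabulate the states by total A-exponent and number of loops L (A-exp: L × count):
  A^6: L=4 ×1
  A^4: L=3 ×6
  A^2: L=2 ×12, L=4 ×3
  A^0: L=1 ×9, L=3 ×10, L=5 ×1
  A^-2: L=2 ×12, L=4 ×3
  A^-4: L=1 ×2, L=3 ×4
  A^-6: L=2 ×1
Each group contributes A^e * Σ count * d^(L-1):
Powers of d = -A^2 - A^-2: d^2 = A^4 + 2 + A^-4; d^3 = -A^6 - 3*A^2 - 3*A^-2 - A^-6; d^4 = A^8 + 4*A^4 + 6 + 4*A^-4 + A^-8.
  A^6 * (d^3) = -A^12 - 3*A^8 - 3*A^4 - 1
  A^4 * (6*d^2) = 6*A^8 + 12*A^4 + 6
  A^2 * (12*d + 3*d^3) = -3*A^8 - 21*A^4 - 21 - 3*A^-4
  A^0 * (9 + 10*d^2 + d^4) = A^8 + 14*A^4 + 35 + 14*A^-4 + A^-8
  A^-2 * (12*d + 3*d^3) = -3*A^4 - 21 - 21*A^-4 - 3*A^-8
  A^-4 * (2 + 4*d^2) = 4 + 10*A^-4 + 4*A^-8
  A^-6 * (d) = -A^-4 - A^-8
Summing the groups: <K> = -A^12 + A^8 - A^4 + 2 - A^-4 + A^-8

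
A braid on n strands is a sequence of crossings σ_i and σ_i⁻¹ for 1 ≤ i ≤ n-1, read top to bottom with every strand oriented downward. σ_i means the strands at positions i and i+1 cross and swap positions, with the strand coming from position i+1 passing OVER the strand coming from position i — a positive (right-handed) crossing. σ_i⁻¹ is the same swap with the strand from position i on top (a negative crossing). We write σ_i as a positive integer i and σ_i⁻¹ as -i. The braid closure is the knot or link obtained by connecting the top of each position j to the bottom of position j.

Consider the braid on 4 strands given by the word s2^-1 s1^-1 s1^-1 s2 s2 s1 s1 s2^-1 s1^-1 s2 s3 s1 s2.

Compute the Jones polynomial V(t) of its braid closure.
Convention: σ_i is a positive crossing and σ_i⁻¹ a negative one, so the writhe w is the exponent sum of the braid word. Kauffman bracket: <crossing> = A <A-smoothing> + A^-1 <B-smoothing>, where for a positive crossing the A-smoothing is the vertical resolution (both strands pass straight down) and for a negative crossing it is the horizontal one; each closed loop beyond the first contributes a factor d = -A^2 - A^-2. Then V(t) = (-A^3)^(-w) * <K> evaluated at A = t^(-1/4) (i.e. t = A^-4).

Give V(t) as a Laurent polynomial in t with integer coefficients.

The presented braid s2^-1 s1^-1 s1^-1 s2 s2 s1 s1 s2^-1 s1^-1 s2 s3 s1 s2 on 4 strands reduces by inverse Markov moves (closure unchanged at each step):
  Deconjugate: the word is γ·β·γ⁻¹ with γ = s2^-1 s1^-1 (prefix) and γ⁻¹ = s1 s2 (suffix); strip both.
  Destabilize: the word has the form β·s3 where s3 occurs only as the final letter (β ∈ B_3); drop it and the last strand → 3 strands.
Reduced to β = s1^-1 s2 s2 s1 s1 s2^-1 s1^-1 s2 on 3 strands, 8 crossings.
Compute on β:
Braid: s1^-1 s2 s2 s1 s1 s2^-1 s1^-1 s2 on 3 strands, 8 crossings.
Writhe w = (#positive) - (#negative) = 5 - 3 = 2.
Enumerate smoothing states for the bracket polynomial. There are 2^8 = 256 states.
Each crossing splits two ways (0=vertical, 1=horizontal). The state's weight is A^(#A-smoothings - #B-smoothings) * d^(loops - 1).
Tabulate the states by total A-exponent and number of loops L (A-exp: L × count):
  A^8: L=2 ×1
  A^6: L=1 ×3, L=3 ×5
  A^4: L=2 ×24, L=4 ×4
  A^2: L=1 ×24, L=3 ×31, L=5 ×1
  A^0: L=2 ×56, L=4 ×14
  A^-2: L=1 ×10, L=3 ×44, L=5 ×2
  A^-4: L=2 ×13, L=4 ×15
  A^-6: L=3 ×6, L=5 ×2
  A^-8: L=4 ×1
Each group contributes A^e * Σ count * d^(L-1):
Powers of d = -A^2 - A^-2: d^2 = A^4 + 2 + A^-4; d^3 = -A^6 - 3*A^2 - 3*A^-2 - A^-6; d^4 = A^8 + 4*A^4 + 6 + 4*A^-4 + A^-8.
  A^8 * (d) = -A^10 - A^6
  A^6 * (3 + 5*d^2) = 5*A^10 + 13*A^6 + 5*A^2
  A^4 * (24*d + 4*d^3) = -4*A^10 - 36*A^6 - 36*A^2 - 4*A^-2
  A^2 * (24 + 31*d^2 + d^4) = A^10 + 35*A^6 + 92*A^2 + 35*A^-2 + A^-6
  A^0 * (56*d + 14*d^3) = -14*A^6 - 98*A^2 - 98*A^-2 - 14*A^-6
  A^-2 * (10 + 44*d^2 + 2*d^4) = 2*A^6 + 52*A^2 + 110*A^-2 + 52*A^-6 + 2*A^-10
  A^-4 * (13*d + 15*d^3) = -15*A^2 - 58*A^-2 - 58*A^-6 - 15*A^-10
  A^-6 * (6*d^2 + 2*d^4) = 2*A^2 + 14*A^-2 + 24*A^-6 + 14*A^-10 + 2*A^-14
  A^-8 * (d^3) = -A^-2 - 3*A^-6 - 3*A^-10 - A^-14
Summing the groups: <K> = A^10 - A^6 + 2*A^2 - 2*A^-2 + 2*A^-6 - 2*A^-10 + A^-14
Normalise by the writhe: (-A^3)^(-w) = (-A^3)^(-2) = A^-6, so f(A) = A^-6 * <K> = A^4 - 1 + 2*A^-4 - 2*A^-8 + 2*A^-12 - 2*A^-16 + A^-20.
Substitute A = t^(-1/4), i.e. A^e → t^(-e/4): V(t) = t^5 - 2*t^4 + 2*t^3 - 2*t^2 + 2*t - 1 + t^-1

Answer: t^5 - 2*t^4 + 2*t^3 - 2*t^2 + 2*t - 1 + t^-1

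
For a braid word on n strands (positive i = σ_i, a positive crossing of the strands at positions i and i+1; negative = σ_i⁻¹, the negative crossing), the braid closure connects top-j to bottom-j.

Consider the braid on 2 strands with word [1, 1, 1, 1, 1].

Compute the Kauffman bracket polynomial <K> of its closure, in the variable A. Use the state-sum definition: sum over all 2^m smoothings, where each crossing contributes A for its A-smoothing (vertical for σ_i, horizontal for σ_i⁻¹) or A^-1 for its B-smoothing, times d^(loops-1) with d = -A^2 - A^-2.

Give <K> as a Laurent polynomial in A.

Braid: s1 s1 s1 s1 s1 on 2 strands, 5 crossings.
Writhe w = (#positive) - (#negative) = 5 - 0 = 5.
State-sum expansion of <K>. There are 2^5 = 32 states.
Each crossing splits two ways (0=vertical, 1=horizontal). The state's weight is A^(#A-smoothings - #B-smoothings) * d^(loops - 1).
  state 00000: A-exp=+5, loops=2, term = A^5 * d^1
  state 00001: A-exp=+3, loops=1, term = A^3 * d^0
  state 00010: A-exp=+3, loops=1, term = A^3 * d^0
  state 00011: A-exp=+1, loops=2, term = A^1 * d^1
  state 00100: A-exp=+3, loops=1, term = A^3 * d^0
  state 00101: A-exp=+1, loops=2, term = A^1 * d^1
  state 00110: A-exp=+1, loops=2, term = A^1 * d^1
  state 00111: A-exp=-1, loops=3, term = A^-1 * d^2
  state 01000: A-exp=+3, loops=1, term = A^3 * d^0
  state 01001: A-exp=+1, loops=2, term = A^1 * d^1
  state 01010: A-exp=+1, loops=2, term = A^1 * d^1
  state 01011: A-exp=-1, loops=3, term = A^-1 * d^2
  state 01100: A-exp=+1, loops=2, term = A^1 * d^1
  state 01101: A-exp=-1, loops=3, term = A^-1 * d^2
  state 01110: A-exp=-1, loops=3, term = A^-1 * d^2
  state 01111: A-exp=-3, loops=4, term = A^-3 * d^3
  state 10000: A-exp=+3, loops=1, term = A^3 * d^0
  state 10001: A-exp=+1, loops=2, term = A^1 * d^1
  state 10010: A-exp=+1, loops=2, term = A^1 * d^1
  state 10011: A-exp=-1, loops=3, term = A^-1 * d^2
  state 10100: A-exp=+1, loops=2, term = A^1 * d^1
  state 10101: A-exp=-1, loops=3, term = A^-1 * d^2
  state 10110: A-exp=-1, loops=3, term = A^-1 * d^2
  state 10111: A-exp=-3, loops=4, term = A^-3 * d^3
  state 11000: A-exp=+1, loops=2, term = A^1 * d^1
  state 11001: A-exp=-1, loops=3, term = A^-1 * d^2
  state 11010: A-exp=-1, loops=3, term = A^-1 * d^2
  state 11011: A-exp=-3, loops=4, term = A^-3 * d^3
  state 11100: A-exp=-1, loops=3, term = A^-1 * d^2
  state 11101: A-exp=-3, loops=4, term = A^-3 * d^3
  state 11110: A-exp=-3, loops=4, term = A^-3 * d^3
  state 11111: A-exp=-5, loops=5, term = A^-5 * d^4
Collect the terms by A-exponent (count of states per loop number):
Powers of d = -A^2 - A^-2: d^2 = A^4 + 2 + A^-4; d^3 = -A^6 - 3*A^2 - 3*A^-2 - A^-6; d^4 = A^8 + 4*A^4 + 6 + 4*A^-4 + A^-8.
  A^5 * (d) = -A^7 - A^3
  A^3 * (5) = 5*A^3
  A^1 * (10*d) = -10*A^3 - 10*A^-1
  A^-1 * (10*d^2) = 10*A^3 + 20*A^-1 + 10*A^-5
  A^-3 * (5*d^3) = -5*A^3 - 15*A^-1 - 15*A^-5 - 5*A^-9
  A^-5 * (d^4) = A^3 + 4*A^-1 + 6*A^-5 + 4*A^-9 + A^-13
Summing the groups: <K> = -A^7 - A^-1 + A^-5 - A^-9 + A^-13

Answer: -A^7 - A^-1 + A^-5 - A^-9 + A^-13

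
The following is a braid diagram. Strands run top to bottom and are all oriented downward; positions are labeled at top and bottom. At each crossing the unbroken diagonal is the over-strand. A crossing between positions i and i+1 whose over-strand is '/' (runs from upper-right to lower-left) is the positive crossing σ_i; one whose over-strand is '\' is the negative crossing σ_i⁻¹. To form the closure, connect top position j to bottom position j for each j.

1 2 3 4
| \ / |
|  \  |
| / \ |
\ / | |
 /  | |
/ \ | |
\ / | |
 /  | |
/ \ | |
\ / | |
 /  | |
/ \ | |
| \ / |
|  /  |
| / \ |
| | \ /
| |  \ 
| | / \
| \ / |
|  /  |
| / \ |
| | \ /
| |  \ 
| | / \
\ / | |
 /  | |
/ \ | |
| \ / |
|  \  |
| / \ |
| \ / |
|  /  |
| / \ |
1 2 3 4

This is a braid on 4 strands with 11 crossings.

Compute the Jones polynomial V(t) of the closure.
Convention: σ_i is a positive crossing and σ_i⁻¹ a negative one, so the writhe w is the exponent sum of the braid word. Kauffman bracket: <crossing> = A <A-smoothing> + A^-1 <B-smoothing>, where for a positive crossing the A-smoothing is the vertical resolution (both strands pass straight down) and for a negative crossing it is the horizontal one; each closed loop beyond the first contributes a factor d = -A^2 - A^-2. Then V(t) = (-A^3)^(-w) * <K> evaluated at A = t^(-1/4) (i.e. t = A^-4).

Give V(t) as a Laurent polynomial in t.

Reading the diagram top to bottom ('/'-over between positions i,i+1 = s_i, '\'-over = s_i^-1): braid word = s2^-1 s1 s1 s1 s2 s3^-1 s2 s3^-1 s1 s2^-1 s2.
The presented braid s2^-1 s1 s1 s1 s2 s3^-1 s2 s3^-1 s1 s2^-1 s2 on 4 strands reduces by inverse Markov moves (closure unchanged at each step):
  Deconjugate: the word is γ·β·γ⁻¹ with γ = s2^-1 (prefix) and γ⁻¹ = s2 (suffix); strip both.
Reduced to β = s1 s1 s1 s2 s3^-1 s2 s3^-1 s1 s2^-1 on 4 strands, 9 crossings.
Compute on β:
Braid: s1 s1 s1 s2 s3^-1 s2 s3^-1 s1 s2^-1 on 4 strands, 9 crossings.
Writhe w = (#positive) - (#negative) = 6 - 3 = 3.
State-sum expansion of <K>. There are 2^9 = 512 states.
Smooth each crossing (0=||, 1=⌣⌢); contribution A^(Σ sign_k(1-2s_k)) * d^(L-1).
Tabulate the states by total A-exponent and number of loops L (A-exp: L × count):
  A^9: L=3 ×1
  A^7: L=2 ×7, L=4 ×2
  A^5: L=1 ×12, L=3 ×24
  A^3: L=2 ×66, L=4 ×18
  A^1: L=1 ×35, L=3 ×84, L=5 ×7
  A^-1: L=2 ×73, L=4 ×52, L=6 ×1
  A^-3: L=3 ×68, L=5 ×16
  A^-5: L=4 ×34, L=6 ×2
  A^-7: L=5 ×9
  A^-9: L=6 ×1
Each group contributes A^e * Σ count * d^(L-1):
Powers of d = -A^2 - A^-2: d^2 = A^4 + 2 + A^-4; d^3 = -A^6 - 3*A^2 - 3*A^-2 - A^-6; d^4 = A^8 + 4*A^4 + 6 + 4*A^-4 + A^-8; d^5 = -A^10 - 5*A^6 - 10*A^2 - 10*A^-2 - 5*A^-6 - A^-10.
  A^9 * (d^2) = A^13 + 2*A^9 + A^5
  A^7 * (7*d + 2*d^3) = -2*A^13 - 13*A^9 - 13*A^5 - 2*A
  A^5 * (12 + 24*d^2) = 24*A^9 + 60*A^5 + 24*A
  A^3 * (66*d + 18*d^3) = -18*A^9 - 120*A^5 - 120*A - 18*A^-3
  A^1 * (35 + 84*d^2 + 7*d^4) = 7*A^9 + 112*A^5 + 245*A + 112*A^-3 + 7*A^-7
  A^-1 * (73*d + 52*d^3 + d^5) = -A^9 - 57*A^5 - 239*A - 239*A^-3 - 57*A^-7 - A^-11
  A^-3 * (68*d^2 + 16*d^4) = 16*A^5 + 132*A + 232*A^-3 + 132*A^-7 + 16*A^-11
  A^-5 * (34*d^3 + 2*d^5) = -2*A^5 - 44*A - 122*A^-3 - 122*A^-7 - 44*A^-11 - 2*A^-15
  A^-7 * (9*d^4) = 9*A + 36*A^-3 + 54*A^-7 + 36*A^-11 + 9*A^-15
  A^-9 * (d^5) = -A - 5*A^-3 - 10*A^-7 - 10*A^-11 - 5*A^-15 - A^-19
Summing the groups: <K> = -A^13 + A^9 - 3*A^5 + 4*A - 4*A^-3 + 4*A^-7 - 3*A^-11 + 2*A^-15 - A^-19
Normalise by the writhe: (-A^3)^(-w) = (-A^3)^(-3) = -A^-9, so f(A) = -A^-9 * <K> = A^4 - 1 + 3*A^-4 - 4*A^-8 + 4*A^-12 - 4*A^-16 + 3*A^-20 - 2*A^-24 + A^-28.
Substitute A = t^(-1/4), i.e. A^e → t^(-e/4): V(t) = t^7 - 2*t^6 + 3*t^5 - 4*t^4 + 4*t^3 - 4*t^2 + 3*t - 1 + t^-1

Answer: t^7 - 2*t^6 + 3*t^5 - 4*t^4 + 4*t^3 - 4*t^2 + 3*t - 1 + t^-1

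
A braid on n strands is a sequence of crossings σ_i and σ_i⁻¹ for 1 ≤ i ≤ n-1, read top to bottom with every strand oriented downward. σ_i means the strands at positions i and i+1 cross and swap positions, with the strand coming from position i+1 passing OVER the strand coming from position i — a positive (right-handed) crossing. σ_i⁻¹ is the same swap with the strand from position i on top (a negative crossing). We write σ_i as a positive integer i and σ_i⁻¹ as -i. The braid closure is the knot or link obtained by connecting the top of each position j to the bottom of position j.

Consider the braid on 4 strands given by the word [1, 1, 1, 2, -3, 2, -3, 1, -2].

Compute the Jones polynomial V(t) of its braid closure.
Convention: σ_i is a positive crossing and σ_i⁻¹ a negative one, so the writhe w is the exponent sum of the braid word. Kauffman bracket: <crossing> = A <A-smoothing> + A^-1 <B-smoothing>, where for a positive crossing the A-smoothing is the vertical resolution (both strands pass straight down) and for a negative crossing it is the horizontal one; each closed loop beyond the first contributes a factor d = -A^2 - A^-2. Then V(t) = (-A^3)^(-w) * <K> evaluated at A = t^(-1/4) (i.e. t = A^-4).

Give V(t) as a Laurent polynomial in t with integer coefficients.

t^7 - 2*t^6 + 3*t^5 - 4*t^4 + 4*t^3 - 4*t^2 + 3*t - 1 + t^-1

Derivation:
Braid: s1 s1 s1 s2 s3^-1 s2 s3^-1 s1 s2^-1 on 4 strands, 9 crossings.
Writhe w = (#positive) - (#negative) = 6 - 3 = 3.
State-sum expansion of <K>. There are 2^9 = 512 states.
Each crossing splits two ways (0=vertical, 1=horizontal). The state's weight is A^(#A-smoothings - #B-smoothings) * d^(loops - 1).
Tabulate the states by total A-exponent and number of loops L (A-exp: L × count):
  A^9: L=3 ×1
  A^7: L=2 ×7, L=4 ×2
  A^5: L=1 ×12, L=3 ×24
  A^3: L=2 ×66, L=4 ×18
  A^1: L=1 ×35, L=3 ×84, L=5 ×7
  A^-1: L=2 ×73, L=4 ×52, L=6 ×1
  A^-3: L=3 ×68, L=5 ×16
  A^-5: L=4 ×34, L=6 ×2
  A^-7: L=5 ×9
  A^-9: L=6 ×1
Each group contributes A^e * Σ count * d^(L-1):
Powers of d = -A^2 - A^-2: d^2 = A^4 + 2 + A^-4; d^3 = -A^6 - 3*A^2 - 3*A^-2 - A^-6; d^4 = A^8 + 4*A^4 + 6 + 4*A^-4 + A^-8; d^5 = -A^10 - 5*A^6 - 10*A^2 - 10*A^-2 - 5*A^-6 - A^-10.
  A^9 * (d^2) = A^13 + 2*A^9 + A^5
  A^7 * (7*d + 2*d^3) = -2*A^13 - 13*A^9 - 13*A^5 - 2*A
  A^5 * (12 + 24*d^2) = 24*A^9 + 60*A^5 + 24*A
  A^3 * (66*d + 18*d^3) = -18*A^9 - 120*A^5 - 120*A - 18*A^-3
  A^1 * (35 + 84*d^2 + 7*d^4) = 7*A^9 + 112*A^5 + 245*A + 112*A^-3 + 7*A^-7
  A^-1 * (73*d + 52*d^3 + d^5) = -A^9 - 57*A^5 - 239*A - 239*A^-3 - 57*A^-7 - A^-11
  A^-3 * (68*d^2 + 16*d^4) = 16*A^5 + 132*A + 232*A^-3 + 132*A^-7 + 16*A^-11
  A^-5 * (34*d^3 + 2*d^5) = -2*A^5 - 44*A - 122*A^-3 - 122*A^-7 - 44*A^-11 - 2*A^-15
  A^-7 * (9*d^4) = 9*A + 36*A^-3 + 54*A^-7 + 36*A^-11 + 9*A^-15
  A^-9 * (d^5) = -A - 5*A^-3 - 10*A^-7 - 10*A^-11 - 5*A^-15 - A^-19
Summing the groups: <K> = -A^13 + A^9 - 3*A^5 + 4*A - 4*A^-3 + 4*A^-7 - 3*A^-11 + 2*A^-15 - A^-19
Normalise by the writhe: (-A^3)^(-w) = (-A^3)^(-3) = -A^-9, so f(A) = -A^-9 * <K> = A^4 - 1 + 3*A^-4 - 4*A^-8 + 4*A^-12 - 4*A^-16 + 3*A^-20 - 2*A^-24 + A^-28.
Substitute A = t^(-1/4), i.e. A^e → t^(-e/4): V(t) = t^7 - 2*t^6 + 3*t^5 - 4*t^4 + 4*t^3 - 4*t^2 + 3*t - 1 + t^-1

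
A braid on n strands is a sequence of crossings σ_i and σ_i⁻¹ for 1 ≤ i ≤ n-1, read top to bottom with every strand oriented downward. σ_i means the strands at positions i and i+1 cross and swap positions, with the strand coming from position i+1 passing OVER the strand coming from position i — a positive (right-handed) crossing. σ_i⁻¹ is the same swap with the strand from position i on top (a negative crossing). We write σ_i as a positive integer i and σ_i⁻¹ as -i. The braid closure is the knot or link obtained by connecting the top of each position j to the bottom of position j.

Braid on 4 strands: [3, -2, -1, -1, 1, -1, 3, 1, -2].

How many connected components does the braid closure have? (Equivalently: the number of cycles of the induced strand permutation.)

1

Derivation:
Track the strand permutation on 4 strands, starting from identity.
  step 1: s3 swaps positions 3,4 -> [1 2 4 3]
  step 2: s2^-1 swaps positions 2,3 -> [1 4 2 3]
  step 3: s1^-1 swaps positions 1,2 -> [4 1 2 3]
  step 4: s1^-1 swaps positions 1,2 -> [1 4 2 3]
  step 5: s1 swaps positions 1,2 -> [4 1 2 3]
  step 6: s1^-1 swaps positions 1,2 -> [1 4 2 3]
  step 7: s3 swaps positions 3,4 -> [1 4 3 2]
  step 8: s1 swaps positions 1,2 -> [4 1 3 2]
  step 9: s2^-1 swaps positions 2,3 -> [4 3 1 2]
Final permutation (position -> original strand): [4 3 1 2]
Closure components = cycle count of this permutation = 1.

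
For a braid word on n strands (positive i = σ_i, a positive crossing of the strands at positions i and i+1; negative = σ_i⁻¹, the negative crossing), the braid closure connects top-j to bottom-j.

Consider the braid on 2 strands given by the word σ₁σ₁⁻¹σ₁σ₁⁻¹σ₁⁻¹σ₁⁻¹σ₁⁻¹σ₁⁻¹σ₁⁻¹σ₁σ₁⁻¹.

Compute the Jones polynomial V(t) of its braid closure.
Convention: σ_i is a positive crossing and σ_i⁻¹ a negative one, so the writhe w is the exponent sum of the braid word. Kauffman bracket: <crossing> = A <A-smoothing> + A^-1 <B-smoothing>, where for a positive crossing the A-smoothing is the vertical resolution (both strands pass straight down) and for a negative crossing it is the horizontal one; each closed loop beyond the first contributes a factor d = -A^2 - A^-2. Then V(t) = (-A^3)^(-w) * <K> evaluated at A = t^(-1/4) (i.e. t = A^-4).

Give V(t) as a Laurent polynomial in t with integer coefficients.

t^-2 + t^-4 - t^-5 + t^-6 - t^-7

Derivation:
The presented braid s1 s1^-1 s1 s1^-1 s1^-1 s1^-1 s1^-1 s1^-1 s1^-1 s1 s1^-1 on 2 strands reduces by inverse Markov moves (closure unchanged at each step):
  Deconjugate: the word is γ·β·γ⁻¹ with γ = s1 s1^-1 (prefix) and γ⁻¹ = s1 s1^-1 (suffix); strip both.
Reduced to β = s1 s1^-1 s1^-1 s1^-1 s1^-1 s1^-1 s1^-1 on 2 strands, 7 crossings.
Compute on β:
First cancel adjacent σ_i σ_i⁻¹ pairs (Reidemeister II — same braid, same closure): s1 s1^-1 s1^-1 s1^-1 s1^-1 s1^-1 s1^-1 → s1^-1 s1^-1 s1^-1 s1^-1 s1^-1.
Braid: s1^-1 s1^-1 s1^-1 s1^-1 s1^-1 on 2 strands, 5 crossings.
Writhe w = (#positive) - (#negative) = 0 - 5 = -5.
Enumerate smoothing states for the bracket polynomial. There are 2^5 = 32 states.
Each crossing splits two ways (0=vertical, 1=horizontal). The state's weight is A^(#A-smoothings - #B-smoothings) * d^(loops - 1).
  state 00000: A-exp=-5, loops=2, term = A^-5 * d^1
  state 00001: A-exp=-3, loops=1, term = A^-3 * d^0
  state 00010: A-exp=-3, loops=1, term = A^-3 * d^0
  state 00011: A-exp=-1, loops=2, term = A^-1 * d^1
  state 00100: A-exp=-3, loops=1, term = A^-3 * d^0
  state 00101: A-exp=-1, loops=2, term = A^-1 * d^1
  state 00110: A-exp=-1, loops=2, term = A^-1 * d^1
  state 00111: A-exp=+1, loops=3, term = A^1 * d^2
  state 01000: A-exp=-3, loops=1, term = A^-3 * d^0
  state 01001: A-exp=-1, loops=2, term = A^-1 * d^1
  state 01010: A-exp=-1, loops=2, term = A^-1 * d^1
  state 01011: A-exp=+1, loops=3, term = A^1 * d^2
  state 01100: A-exp=-1, loops=2, term = A^-1 * d^1
  state 01101: A-exp=+1, loops=3, term = A^1 * d^2
  state 01110: A-exp=+1, loops=3, term = A^1 * d^2
  state 01111: A-exp=+3, loops=4, term = A^3 * d^3
  state 10000: A-exp=-3, loops=1, term = A^-3 * d^0
  state 10001: A-exp=-1, loops=2, term = A^-1 * d^1
  state 10010: A-exp=-1, loops=2, term = A^-1 * d^1
  state 10011: A-exp=+1, loops=3, term = A^1 * d^2
  state 10100: A-exp=-1, loops=2, term = A^-1 * d^1
  state 10101: A-exp=+1, loops=3, term = A^1 * d^2
  state 10110: A-exp=+1, loops=3, term = A^1 * d^2
  state 10111: A-exp=+3, loops=4, term = A^3 * d^3
  state 11000: A-exp=-1, loops=2, term = A^-1 * d^1
  state 11001: A-exp=+1, loops=3, term = A^1 * d^2
  state 11010: A-exp=+1, loops=3, term = A^1 * d^2
  state 11011: A-exp=+3, loops=4, term = A^3 * d^3
  state 11100: A-exp=+1, loops=3, term = A^1 * d^2
  state 11101: A-exp=+3, loops=4, term = A^3 * d^3
  state 11110: A-exp=+3, loops=4, term = A^3 * d^3
  state 11111: A-exp=+5, loops=5, term = A^5 * d^4
Collect the terms by A-exponent (count of states per loop number):
Powers of d = -A^2 - A^-2: d^2 = A^4 + 2 + A^-4; d^3 = -A^6 - 3*A^2 - 3*A^-2 - A^-6; d^4 = A^8 + 4*A^4 + 6 + 4*A^-4 + A^-8.
  A^5 * (d^4) = A^13 + 4*A^9 + 6*A^5 + 4*A + A^-3
  A^3 * (5*d^3) = -5*A^9 - 15*A^5 - 15*A - 5*A^-3
  A^1 * (10*d^2) = 10*A^5 + 20*A + 10*A^-3
  A^-1 * (10*d) = -10*A - 10*A^-3
  A^-3 * (5) = 5*A^-3
  A^-5 * (d) = -A^-3 - A^-7
Summing the groups: <K> = A^13 - A^9 + A^5 - A - A^-7
Normalise by the writhe: (-A^3)^(-w) = (-A^3)^(5) = -A^15, so f(A) = -A^15 * <K> = -A^28 + A^24 - A^20 + A^16 + A^8.
Substitute A = t^(-1/4), i.e. A^e → t^(-e/4): V(t) = t^-2 + t^-4 - t^-5 + t^-6 - t^-7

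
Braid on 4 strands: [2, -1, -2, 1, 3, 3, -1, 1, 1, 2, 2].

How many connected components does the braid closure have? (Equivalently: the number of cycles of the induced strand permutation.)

3

Derivation:
Track the strand permutation on 4 strands, starting from identity.
  step 1: s2 swaps positions 2,3 -> [1 3 2 4]
  step 2: s1^-1 swaps positions 1,2 -> [3 1 2 4]
  step 3: s2^-1 swaps positions 2,3 -> [3 2 1 4]
  step 4: s1 swaps positions 1,2 -> [2 3 1 4]
  step 5: s3 swaps positions 3,4 -> [2 3 4 1]
  step 6: s3 swaps positions 3,4 -> [2 3 1 4]
  step 7: s1^-1 swaps positions 1,2 -> [3 2 1 4]
  step 8: s1 swaps positions 1,2 -> [2 3 1 4]
  step 9: s1 swaps positions 1,2 -> [3 2 1 4]
  step 10: s2 swaps positions 2,3 -> [3 1 2 4]
  step 11: s2 swaps positions 2,3 -> [3 2 1 4]
Final permutation (position -> original strand): [3 2 1 4]
Closure components = cycle count of this permutation = 3.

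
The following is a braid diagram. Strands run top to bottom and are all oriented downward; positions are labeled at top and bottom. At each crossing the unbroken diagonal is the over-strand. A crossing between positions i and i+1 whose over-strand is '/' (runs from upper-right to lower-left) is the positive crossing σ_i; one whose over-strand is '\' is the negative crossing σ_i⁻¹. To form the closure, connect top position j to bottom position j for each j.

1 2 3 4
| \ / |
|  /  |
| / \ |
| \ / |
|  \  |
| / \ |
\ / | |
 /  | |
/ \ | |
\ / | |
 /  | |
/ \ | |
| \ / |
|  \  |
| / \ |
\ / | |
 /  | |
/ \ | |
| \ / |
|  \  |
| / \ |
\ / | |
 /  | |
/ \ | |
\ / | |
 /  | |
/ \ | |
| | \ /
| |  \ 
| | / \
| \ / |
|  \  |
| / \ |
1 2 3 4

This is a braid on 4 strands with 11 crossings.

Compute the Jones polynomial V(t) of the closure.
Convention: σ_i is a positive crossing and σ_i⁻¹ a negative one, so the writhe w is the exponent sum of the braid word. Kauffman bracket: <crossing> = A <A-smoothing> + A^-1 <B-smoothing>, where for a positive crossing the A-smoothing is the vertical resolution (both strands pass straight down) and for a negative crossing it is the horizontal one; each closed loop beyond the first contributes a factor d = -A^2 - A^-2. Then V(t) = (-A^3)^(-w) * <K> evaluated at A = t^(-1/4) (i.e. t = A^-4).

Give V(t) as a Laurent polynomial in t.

Reading the diagram top to bottom ('/'-over between positions i,i+1 = s_i, '\'-over = s_i^-1): braid word = s2 s2^-1 s1 s1 s2^-1 s1 s2^-1 s1 s1 s3^-1 s2^-1.
The presented braid s2 s2^-1 s1 s1 s2^-1 s1 s2^-1 s1 s1 s3^-1 s2^-1 on 4 strands reduces by inverse Markov moves (closure unchanged at each step):
  Deconjugate: the word is γ·β·γ⁻¹ with γ = s2 (prefix) and γ⁻¹ = s2^-1 (suffix); strip both.
  Destabilize: the word has the form β·s3^-1 where s3^-1 occurs only as the final letter (β ∈ B_3); drop it and the last strand → 3 strands.
Reduced to β = s2^-1 s1 s1 s2^-1 s1 s2^-1 s1 s1 on 3 strands, 8 crossings.
Compute on β:
Braid: s2^-1 s1 s1 s2^-1 s1 s2^-1 s1 s1 on 3 strands, 8 crossings.
Writhe w = (#positive) - (#negative) = 5 - 3 = 2.
Computing the Kauffman bracket via state sum. There are 2^8 = 256 states.
For each crossing: s=0 is the vertical smoothing, s=1 horizontal. Crossing k contributes A^(sign_k * (1 - 2*s_k)); loop factor d = -A^2 - A^-2.
Tabulate the states by total A-exponent and number of loops L (A-exp: L × count):
  A^8: L=4 ×1
  A^6: L=3 ×8
  A^4: L=2 ×26, L=4 ×2
  A^2: L=1 ×35, L=3 ×21
  A^0: L=2 ×63, L=4 ×7
  A^-2: L=3 ×55, L=5 ×1
  A^-4: L=4 ×28
  A^-6: L=5 ×8
  A^-8: L=6 ×1
Each group contributes A^e * Σ count * d^(L-1):
Powers of d = -A^2 - A^-2: d^2 = A^4 + 2 + A^-4; d^3 = -A^6 - 3*A^2 - 3*A^-2 - A^-6; d^4 = A^8 + 4*A^4 + 6 + 4*A^-4 + A^-8; d^5 = -A^10 - 5*A^6 - 10*A^2 - 10*A^-2 - 5*A^-6 - A^-10.
  A^8 * (d^3) = -A^14 - 3*A^10 - 3*A^6 - A^2
  A^6 * (8*d^2) = 8*A^10 + 16*A^6 + 8*A^2
  A^4 * (26*d + 2*d^3) = -2*A^10 - 32*A^6 - 32*A^2 - 2*A^-2
  A^2 * (35 + 21*d^2) = 21*A^6 + 77*A^2 + 21*A^-2
  A^0 * (63*d + 7*d^3) = -7*A^6 - 84*A^2 - 84*A^-2 - 7*A^-6
  A^-2 * (55*d^2 + d^4) = A^6 + 59*A^2 + 116*A^-2 + 59*A^-6 + A^-10
  A^-4 * (28*d^3) = -28*A^2 - 84*A^-2 - 84*A^-6 - 28*A^-10
  A^-6 * (8*d^4) = 8*A^2 + 32*A^-2 + 48*A^-6 + 32*A^-10 + 8*A^-14
  A^-8 * (d^5) = -A^2 - 5*A^-2 - 10*A^-6 - 10*A^-10 - 5*A^-14 - A^-18
Summing the groups: <K> = -A^14 + 3*A^10 - 4*A^6 + 6*A^2 - 6*A^-2 + 6*A^-6 - 5*A^-10 + 3*A^-14 - A^-18
Normalise by the writhe: (-A^3)^(-w) = (-A^3)^(-2) = A^-6, so f(A) = A^-6 * <K> = -A^8 + 3*A^4 - 4 + 6*A^-4 - 6*A^-8 + 6*A^-12 - 5*A^-16 + 3*A^-20 - A^-24.
Substitute A = t^(-1/4), i.e. A^e → t^(-e/4): V(t) = -t^6 + 3*t^5 - 5*t^4 + 6*t^3 - 6*t^2 + 6*t - 4 + 3*t^-1 - t^-2

Answer: -t^6 + 3*t^5 - 5*t^4 + 6*t^3 - 6*t^2 + 6*t - 4 + 3*t^-1 - t^-2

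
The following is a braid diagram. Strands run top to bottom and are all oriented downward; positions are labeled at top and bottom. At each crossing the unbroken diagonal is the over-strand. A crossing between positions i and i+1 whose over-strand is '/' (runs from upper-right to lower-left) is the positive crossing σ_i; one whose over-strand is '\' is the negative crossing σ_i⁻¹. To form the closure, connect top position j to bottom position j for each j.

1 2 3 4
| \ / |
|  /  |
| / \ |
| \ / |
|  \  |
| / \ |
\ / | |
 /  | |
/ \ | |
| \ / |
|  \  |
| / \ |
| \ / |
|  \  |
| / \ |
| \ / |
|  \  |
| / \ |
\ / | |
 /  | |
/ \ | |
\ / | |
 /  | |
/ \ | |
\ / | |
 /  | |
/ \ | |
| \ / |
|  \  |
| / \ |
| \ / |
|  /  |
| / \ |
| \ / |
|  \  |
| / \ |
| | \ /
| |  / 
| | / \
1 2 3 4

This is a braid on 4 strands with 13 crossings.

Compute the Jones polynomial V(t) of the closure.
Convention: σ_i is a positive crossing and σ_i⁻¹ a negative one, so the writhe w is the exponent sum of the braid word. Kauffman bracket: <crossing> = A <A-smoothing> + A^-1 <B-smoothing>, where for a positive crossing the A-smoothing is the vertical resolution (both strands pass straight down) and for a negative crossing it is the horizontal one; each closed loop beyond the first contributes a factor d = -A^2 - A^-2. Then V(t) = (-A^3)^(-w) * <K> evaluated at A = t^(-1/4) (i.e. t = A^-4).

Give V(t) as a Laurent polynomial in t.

t^4 - 2*t^3 + 3*t^2 - 4*t + 5 - 4*t^-1 + 3*t^-2 - 2*t^-3 + t^-4

Derivation:
Reading the diagram top to bottom ('/'-over between positions i,i+1 = s_i, '\'-over = s_i^-1): braid word = s2 s2^-1 s1 s2^-1 s2^-1 s2^-1 s1 s1 s1 s2^-1 s2 s2^-1 s3.
The presented braid s2 s2^-1 s1 s2^-1 s2^-1 s2^-1 s1 s1 s1 s2^-1 s2 s2^-1 s3 on 4 strands reduces by inverse Markov moves (closure unchanged at each step):
  Destabilize: the word has the form β·s3 where s3 occurs only as the final letter (β ∈ B_3); drop it and the last strand → 3 strands.
  Deconjugate: the word is γ·β·γ⁻¹ with γ = s2 s2^-1 (prefix) and γ⁻¹ = s2 s2^-1 (suffix); strip both.
Reduced to β = s1 s2^-1 s2^-1 s2^-1 s1 s1 s1 s2^-1 on 3 strands, 8 crossings.
Compute on β:
Braid: s1 s2^-1 s2^-1 s2^-1 s1 s1 s1 s2^-1 on 3 strands, 8 crossings.
Writhe w = (#positive) - (#negative) = 4 - 4 = 0.
Computing the Kauffman bracket via state sum. There are 2^8 = 256 states.
Smooth each crossing (0=||, 1=⌣⌢); contribution A^(Σ sign_k(1-2s_k)) * d^(L-1).
Tabulate the states by total A-exponent and number of loops L (A-exp: L × count):
  A^8: L=5 ×1
  A^6: L=4 ×8
  A^4: L=3 ×25, L=5 ×3
  A^2: L=2 ×37, L=4 ×18, L=6 ×1
  A^0: L=1 ×25, L=3 ×37, L=5 ×8
  A^-2: L=2 ×37, L=4 ×18, L=6 ×1
  A^-4: L=3 ×25, L=5 ×3
  A^-6: L=4 ×8
  A^-8: L=5 ×1
Each group contributes A^e * Σ count * d^(L-1):
Powers of d = -A^2 - A^-2: d^2 = A^4 + 2 + A^-4; d^3 = -A^6 - 3*A^2 - 3*A^-2 - A^-6; d^4 = A^8 + 4*A^4 + 6 + 4*A^-4 + A^-8; d^5 = -A^10 - 5*A^6 - 10*A^2 - 10*A^-2 - 5*A^-6 - A^-10.
  A^8 * (d^4) = A^16 + 4*A^12 + 6*A^8 + 4*A^4 + 1
  A^6 * (8*d^3) = -8*A^12 - 24*A^8 - 24*A^4 - 8
  A^4 * (25*d^2 + 3*d^4) = 3*A^12 + 37*A^8 + 68*A^4 + 37 + 3*A^-4
  A^2 * (37*d + 18*d^3 + d^5) = -A^12 - 23*A^8 - 101*A^4 - 101 - 23*A^-4 - A^-8
  A^0 * (25 + 37*d^2 + 8*d^4) = 8*A^8 + 69*A^4 + 147 + 69*A^-4 + 8*A^-8
  A^-2 * (37*d + 18*d^3 + d^5) = -A^8 - 23*A^4 - 101 - 101*A^-4 - 23*A^-8 - A^-12
  A^-4 * (25*d^2 + 3*d^4) = 3*A^4 + 37 + 68*A^-4 + 37*A^-8 + 3*A^-12
  A^-6 * (8*d^3) = -8 - 24*A^-4 - 24*A^-8 - 8*A^-12
  A^-8 * (d^4) = 1 + 4*A^-4 + 6*A^-8 + 4*A^-12 + A^-16
Summing the groups: <K> = A^16 - 2*A^12 + 3*A^8 - 4*A^4 + 5 - 4*A^-4 + 3*A^-8 - 2*A^-12 + A^-16
Normalise by the writhe: (-A^3)^(-w) = (-A^3)^(0) = 1, so f(A) = 1 * <K> = A^16 - 2*A^12 + 3*A^8 - 4*A^4 + 5 - 4*A^-4 + 3*A^-8 - 2*A^-12 + A^-16.
Substitute A = t^(-1/4), i.e. A^e → t^(-e/4): V(t) = t^4 - 2*t^3 + 3*t^2 - 4*t + 5 - 4*t^-1 + 3*t^-2 - 2*t^-3 + t^-4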